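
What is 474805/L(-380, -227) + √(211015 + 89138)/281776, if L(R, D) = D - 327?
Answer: -474805/554 + √300153/281776 ≈ -857.05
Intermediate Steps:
L(R, D) = -327 + D
474805/L(-380, -227) + √(211015 + 89138)/281776 = 474805/(-327 - 227) + √(211015 + 89138)/281776 = 474805/(-554) + √300153*(1/281776) = 474805*(-1/554) + √300153/281776 = -474805/554 + √300153/281776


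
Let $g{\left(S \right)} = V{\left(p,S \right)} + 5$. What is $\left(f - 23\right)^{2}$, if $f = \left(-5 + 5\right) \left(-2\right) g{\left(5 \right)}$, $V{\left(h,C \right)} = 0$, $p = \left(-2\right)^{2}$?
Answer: $529$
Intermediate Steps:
$p = 4$
$g{\left(S \right)} = 5$ ($g{\left(S \right)} = 0 + 5 = 5$)
$f = 0$ ($f = \left(-5 + 5\right) \left(-2\right) 5 = 0 \left(-2\right) 5 = 0 \cdot 5 = 0$)
$\left(f - 23\right)^{2} = \left(0 - 23\right)^{2} = \left(-23\right)^{2} = 529$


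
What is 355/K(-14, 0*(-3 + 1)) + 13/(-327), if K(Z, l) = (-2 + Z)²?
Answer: 112757/83712 ≈ 1.3470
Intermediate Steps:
355/K(-14, 0*(-3 + 1)) + 13/(-327) = 355/((-2 - 14)²) + 13/(-327) = 355/((-16)²) + 13*(-1/327) = 355/256 - 13/327 = 112757/83712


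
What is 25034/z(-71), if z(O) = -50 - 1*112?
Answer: -12517/81 ≈ -154.53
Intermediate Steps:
z(O) = -162 (z(O) = -50 - 112 = -162)
25034/z(-71) = 25034/(-162) = 25034*(-1/162) = -12517/81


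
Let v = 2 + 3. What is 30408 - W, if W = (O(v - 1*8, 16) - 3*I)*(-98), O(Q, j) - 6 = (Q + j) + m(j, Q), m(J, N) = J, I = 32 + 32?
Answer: 15022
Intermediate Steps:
I = 64
v = 5
O(Q, j) = 6 + Q + 2*j (O(Q, j) = 6 + ((Q + j) + j) = 6 + (Q + 2*j) = 6 + Q + 2*j)
W = 15386 (W = ((6 + (5 - 1*8) + 2*16) - 3*64)*(-98) = ((6 + (5 - 8) + 32) - 192)*(-98) = ((6 - 3 + 32) - 192)*(-98) = (35 - 192)*(-98) = -157*(-98) = 15386)
30408 - W = 30408 - 1*15386 = 30408 - 15386 = 15022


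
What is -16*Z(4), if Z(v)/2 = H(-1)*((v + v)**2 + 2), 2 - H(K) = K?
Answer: -6336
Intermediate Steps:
H(K) = 2 - K
Z(v) = 12 + 24*v**2 (Z(v) = 2*((2 - 1*(-1))*((v + v)**2 + 2)) = 2*((2 + 1)*((2*v)**2 + 2)) = 2*(3*(4*v**2 + 2)) = 2*(3*(2 + 4*v**2)) = 2*(6 + 12*v**2) = 12 + 24*v**2)
-16*Z(4) = -16*(12 + 24*4**2) = -16*(12 + 24*16) = -16*(12 + 384) = -16*396 = -6336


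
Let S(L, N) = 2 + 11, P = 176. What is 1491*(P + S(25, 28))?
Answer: 281799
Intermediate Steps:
S(L, N) = 13
1491*(P + S(25, 28)) = 1491*(176 + 13) = 1491*189 = 281799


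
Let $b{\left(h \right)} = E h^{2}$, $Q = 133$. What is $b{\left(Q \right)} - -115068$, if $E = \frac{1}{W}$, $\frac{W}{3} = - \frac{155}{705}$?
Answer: $\frac{2735725}{31} \approx 88249.0$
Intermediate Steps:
$W = - \frac{31}{47}$ ($W = 3 \left(- \frac{155}{705}\right) = 3 \left(\left(-155\right) \frac{1}{705}\right) = 3 \left(- \frac{31}{141}\right) = - \frac{31}{47} \approx -0.65957$)
$E = - \frac{47}{31}$ ($E = \frac{1}{- \frac{31}{47}} = - \frac{47}{31} \approx -1.5161$)
$b{\left(h \right)} = - \frac{47 h^{2}}{31}$
$b{\left(Q \right)} - -115068 = - \frac{47 \cdot 133^{2}}{31} - -115068 = \left(- \frac{47}{31}\right) 17689 + 115068 = - \frac{831383}{31} + 115068 = \frac{2735725}{31}$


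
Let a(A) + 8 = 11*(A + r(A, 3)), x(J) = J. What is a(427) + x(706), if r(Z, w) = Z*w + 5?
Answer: 19541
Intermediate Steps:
r(Z, w) = 5 + Z*w
a(A) = 47 + 44*A (a(A) = -8 + 11*(A + (5 + A*3)) = -8 + 11*(A + (5 + 3*A)) = -8 + 11*(5 + 4*A) = -8 + (55 + 44*A) = 47 + 44*A)
a(427) + x(706) = (47 + 44*427) + 706 = (47 + 18788) + 706 = 18835 + 706 = 19541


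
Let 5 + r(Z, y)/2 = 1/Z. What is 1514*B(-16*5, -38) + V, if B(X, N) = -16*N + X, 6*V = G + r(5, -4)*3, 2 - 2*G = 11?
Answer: 15987729/20 ≈ 7.9939e+5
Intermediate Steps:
r(Z, y) = -10 + 2/Z
G = -9/2 (G = 1 - ½*11 = 1 - 11/2 = -9/2 ≈ -4.5000)
V = -111/20 (V = (-9/2 + (-10 + 2/5)*3)/6 = (-9/2 + (-10 + 2*(⅕))*3)/6 = (-9/2 + (-10 + ⅖)*3)/6 = (-9/2 - 48/5*3)/6 = (-9/2 - 144/5)/6 = (⅙)*(-333/10) = -111/20 ≈ -5.5500)
B(X, N) = X - 16*N
1514*B(-16*5, -38) + V = 1514*(-16*5 - 16*(-38)) - 111/20 = 1514*(-80 + 608) - 111/20 = 1514*528 - 111/20 = 799392 - 111/20 = 15987729/20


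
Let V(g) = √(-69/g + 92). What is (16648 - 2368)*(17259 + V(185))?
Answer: 246458520 + 2856*√3135935/37 ≈ 2.4660e+8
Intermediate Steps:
V(g) = √(92 - 69/g)
(16648 - 2368)*(17259 + V(185)) = (16648 - 2368)*(17259 + √(92 - 69/185)) = 14280*(17259 + √(92 - 69*1/185)) = 14280*(17259 + √(92 - 69/185)) = 14280*(17259 + √(16951/185)) = 14280*(17259 + √3135935/185) = 246458520 + 2856*√3135935/37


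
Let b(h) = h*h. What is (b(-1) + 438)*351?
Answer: 154089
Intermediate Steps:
b(h) = h**2
(b(-1) + 438)*351 = ((-1)**2 + 438)*351 = (1 + 438)*351 = 439*351 = 154089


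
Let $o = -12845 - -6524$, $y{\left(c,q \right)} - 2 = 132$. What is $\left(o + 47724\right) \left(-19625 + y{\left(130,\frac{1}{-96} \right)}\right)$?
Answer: $-806985873$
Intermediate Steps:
$y{\left(c,q \right)} = 134$ ($y{\left(c,q \right)} = 2 + 132 = 134$)
$o = -6321$ ($o = -12845 + 6524 = -6321$)
$\left(o + 47724\right) \left(-19625 + y{\left(130,\frac{1}{-96} \right)}\right) = \left(-6321 + 47724\right) \left(-19625 + 134\right) = 41403 \left(-19491\right) = -806985873$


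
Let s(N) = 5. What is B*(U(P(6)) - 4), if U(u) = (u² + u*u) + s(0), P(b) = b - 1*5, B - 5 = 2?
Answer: 21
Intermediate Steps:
B = 7 (B = 5 + 2 = 7)
P(b) = -5 + b (P(b) = b - 5 = -5 + b)
U(u) = 5 + 2*u² (U(u) = (u² + u*u) + 5 = (u² + u²) + 5 = 2*u² + 5 = 5 + 2*u²)
B*(U(P(6)) - 4) = 7*((5 + 2*(-5 + 6)²) - 4) = 7*((5 + 2*1²) - 4) = 7*((5 + 2*1) - 4) = 7*((5 + 2) - 4) = 7*(7 - 4) = 7*3 = 21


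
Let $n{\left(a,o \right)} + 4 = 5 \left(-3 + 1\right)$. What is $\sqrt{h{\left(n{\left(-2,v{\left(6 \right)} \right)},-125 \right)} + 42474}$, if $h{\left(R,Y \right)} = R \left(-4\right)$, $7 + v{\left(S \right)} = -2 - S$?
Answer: $\sqrt{42530} \approx 206.23$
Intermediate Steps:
$v{\left(S \right)} = -9 - S$ ($v{\left(S \right)} = -7 - \left(2 + S\right) = -9 - S$)
$n{\left(a,o \right)} = -14$ ($n{\left(a,o \right)} = -4 + 5 \left(-3 + 1\right) = -4 + 5 \left(-2\right) = -4 - 10 = -14$)
$h{\left(R,Y \right)} = - 4 R$
$\sqrt{h{\left(n{\left(-2,v{\left(6 \right)} \right)},-125 \right)} + 42474} = \sqrt{\left(-4\right) \left(-14\right) + 42474} = \sqrt{56 + 42474} = \sqrt{42530}$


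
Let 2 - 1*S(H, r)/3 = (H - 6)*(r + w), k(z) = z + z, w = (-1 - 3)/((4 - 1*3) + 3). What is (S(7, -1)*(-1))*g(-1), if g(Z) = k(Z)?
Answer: 24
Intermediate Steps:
w = -1 (w = -4/((4 - 3) + 3) = -4/(1 + 3) = -4/4 = -4*¼ = -1)
k(z) = 2*z
g(Z) = 2*Z
S(H, r) = 6 - 3*(-1 + r)*(-6 + H) (S(H, r) = 6 - 3*(H - 6)*(r - 1) = 6 - 3*(-6 + H)*(-1 + r) = 6 - 3*(-1 + r)*(-6 + H))
(S(7, -1)*(-1))*g(-1) = ((-12 + 3*7 + 18*(-1) - 3*7*(-1))*(-1))*(2*(-1)) = ((-12 + 21 - 18 + 21)*(-1))*(-2) = (12*(-1))*(-2) = -12*(-2) = 24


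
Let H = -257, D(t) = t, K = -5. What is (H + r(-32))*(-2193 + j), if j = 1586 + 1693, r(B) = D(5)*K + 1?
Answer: -305166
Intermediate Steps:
r(B) = -24 (r(B) = 5*(-5) + 1 = -25 + 1 = -24)
j = 3279
(H + r(-32))*(-2193 + j) = (-257 - 24)*(-2193 + 3279) = -281*1086 = -305166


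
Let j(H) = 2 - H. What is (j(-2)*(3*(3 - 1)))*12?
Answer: 288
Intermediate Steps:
(j(-2)*(3*(3 - 1)))*12 = ((2 - 1*(-2))*(3*(3 - 1)))*12 = ((2 + 2)*(3*2))*12 = (4*6)*12 = 24*12 = 288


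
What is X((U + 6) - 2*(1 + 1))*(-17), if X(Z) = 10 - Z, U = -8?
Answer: -272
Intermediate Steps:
X((U + 6) - 2*(1 + 1))*(-17) = (10 - ((-8 + 6) - 2*(1 + 1)))*(-17) = (10 - (-2 - 2*2))*(-17) = (10 - (-2 - 4))*(-17) = (10 - 1*(-6))*(-17) = (10 + 6)*(-17) = 16*(-17) = -272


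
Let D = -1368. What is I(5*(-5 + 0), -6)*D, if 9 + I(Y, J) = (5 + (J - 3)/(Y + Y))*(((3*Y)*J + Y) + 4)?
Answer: -75692124/25 ≈ -3.0277e+6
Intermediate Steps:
I(Y, J) = -9 + (5 + (-3 + J)/(2*Y))*(4 + Y + 3*J*Y) (I(Y, J) = -9 + (5 + (J - 3)/(Y + Y))*(((3*Y)*J + Y) + 4) = -9 + (5 + (-3 + J)/((2*Y)))*((3*J*Y + Y) + 4) = -9 + (5 + (-3 + J)*(1/(2*Y)))*((Y + 3*J*Y) + 4) = -9 + (5 + (-3 + J)/(2*Y))*(4 + Y + 3*J*Y))
I(5*(-5 + 0), -6)*D = ((-12 + 4*(-6) + (5*(-5 + 0))*(19 - 8*(-6) + 3*(-6)**2 + 10*(5*(-5 + 0)) + 30*(-6)*(5*(-5 + 0))))/(2*((5*(-5 + 0)))))*(-1368) = ((-12 - 24 + (5*(-5))*(19 + 48 + 3*36 + 10*(5*(-5)) + 30*(-6)*(5*(-5))))/(2*((5*(-5)))))*(-1368) = ((1/2)*(-12 - 24 - 25*(19 + 48 + 108 + 10*(-25) + 30*(-6)*(-25)))/(-25))*(-1368) = ((1/2)*(-1/25)*(-12 - 24 - 25*(19 + 48 + 108 - 250 + 4500)))*(-1368) = ((1/2)*(-1/25)*(-12 - 24 - 25*4425))*(-1368) = ((1/2)*(-1/25)*(-12 - 24 - 110625))*(-1368) = ((1/2)*(-1/25)*(-110661))*(-1368) = (110661/50)*(-1368) = -75692124/25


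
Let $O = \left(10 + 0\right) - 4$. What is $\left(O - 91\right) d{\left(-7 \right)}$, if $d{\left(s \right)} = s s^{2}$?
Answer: $29155$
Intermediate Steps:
$d{\left(s \right)} = s^{3}$
$O = 6$ ($O = 10 - 4 = 6$)
$\left(O - 91\right) d{\left(-7 \right)} = \left(6 - 91\right) \left(-7\right)^{3} = \left(-85\right) \left(-343\right) = 29155$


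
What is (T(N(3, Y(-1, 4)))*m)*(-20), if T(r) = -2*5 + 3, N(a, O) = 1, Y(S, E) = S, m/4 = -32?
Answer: -17920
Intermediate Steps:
m = -128 (m = 4*(-32) = -128)
T(r) = -7 (T(r) = -10 + 3 = -7)
(T(N(3, Y(-1, 4)))*m)*(-20) = -7*(-128)*(-20) = 896*(-20) = -17920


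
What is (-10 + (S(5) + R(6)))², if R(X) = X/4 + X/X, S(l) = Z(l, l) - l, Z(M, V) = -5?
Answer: 1225/4 ≈ 306.25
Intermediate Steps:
S(l) = -5 - l
R(X) = 1 + X/4 (R(X) = X*(¼) + 1 = X/4 + 1 = 1 + X/4)
(-10 + (S(5) + R(6)))² = (-10 + ((-5 - 1*5) + (1 + (¼)*6)))² = (-10 + ((-5 - 5) + (1 + 3/2)))² = (-10 + (-10 + 5/2))² = (-10 - 15/2)² = (-35/2)² = 1225/4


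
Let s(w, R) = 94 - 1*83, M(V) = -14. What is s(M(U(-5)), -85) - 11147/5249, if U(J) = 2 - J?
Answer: 46592/5249 ≈ 8.8764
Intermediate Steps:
s(w, R) = 11 (s(w, R) = 94 - 83 = 11)
s(M(U(-5)), -85) - 11147/5249 = 11 - 11147/5249 = 46592/5249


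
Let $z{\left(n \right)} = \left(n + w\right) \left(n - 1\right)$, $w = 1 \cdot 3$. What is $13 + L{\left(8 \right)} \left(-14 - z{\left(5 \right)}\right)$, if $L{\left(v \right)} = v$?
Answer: $-355$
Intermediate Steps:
$w = 3$
$z{\left(n \right)} = \left(-1 + n\right) \left(3 + n\right)$ ($z{\left(n \right)} = \left(n + 3\right) \left(n - 1\right) = \left(3 + n\right) \left(-1 + n\right) = \left(-1 + n\right) \left(3 + n\right)$)
$13 + L{\left(8 \right)} \left(-14 - z{\left(5 \right)}\right) = 13 + 8 \left(-14 - \left(-3 + 5^{2} + 2 \cdot 5\right)\right) = 13 + 8 \left(-14 - \left(-3 + 25 + 10\right)\right) = 13 + 8 \left(-14 - 32\right) = 13 + 8 \left(-46\right) = 13 - 368 = -355$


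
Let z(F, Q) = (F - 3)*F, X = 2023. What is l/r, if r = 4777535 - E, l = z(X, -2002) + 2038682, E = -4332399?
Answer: 3062571/4554967 ≈ 0.67236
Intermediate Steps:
z(F, Q) = F*(-3 + F) (z(F, Q) = (-3 + F)*F = F*(-3 + F))
l = 6125142 (l = 2023*(-3 + 2023) + 2038682 = 2023*2020 + 2038682 = 4086460 + 2038682 = 6125142)
r = 9109934 (r = 4777535 - 1*(-4332399) = 4777535 + 4332399 = 9109934)
l/r = 6125142/9109934 = 6125142*(1/9109934) = 3062571/4554967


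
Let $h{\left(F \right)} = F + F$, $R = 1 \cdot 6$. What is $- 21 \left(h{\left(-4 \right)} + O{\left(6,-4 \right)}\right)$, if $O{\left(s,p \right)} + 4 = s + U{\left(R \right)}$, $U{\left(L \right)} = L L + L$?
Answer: $-756$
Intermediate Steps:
$R = 6$
$U{\left(L \right)} = L + L^{2}$ ($U{\left(L \right)} = L^{2} + L = L + L^{2}$)
$h{\left(F \right)} = 2 F$
$O{\left(s,p \right)} = 38 + s$ ($O{\left(s,p \right)} = -4 + \left(s + 6 \left(1 + 6\right)\right) = -4 + \left(s + 6 \cdot 7\right) = -4 + \left(s + 42\right) = -4 + \left(42 + s\right) = 38 + s$)
$- 21 \left(h{\left(-4 \right)} + O{\left(6,-4 \right)}\right) = - 21 \left(2 \left(-4\right) + \left(38 + 6\right)\right) = - 21 \left(-8 + 44\right) = \left(-21\right) 36 = -756$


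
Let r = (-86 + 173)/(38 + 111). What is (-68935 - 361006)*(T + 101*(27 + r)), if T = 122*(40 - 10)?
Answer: -412936833450/149 ≈ -2.7714e+9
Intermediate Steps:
r = 87/149 ≈ 0.58389
T = 3660 (T = 122*30 = 3660)
(-68935 - 361006)*(T + 101*(27 + r)) = (-68935 - 361006)*(3660 + 101*(27 + 87/149)) = -429941*(3660 + 101*(4110/149)) = -429941*(3660 + 415110/149) = -429941*960450/149 = -412936833450/149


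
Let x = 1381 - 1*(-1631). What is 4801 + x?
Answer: 7813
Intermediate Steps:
x = 3012 (x = 1381 + 1631 = 3012)
4801 + x = 4801 + 3012 = 7813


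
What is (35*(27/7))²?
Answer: 18225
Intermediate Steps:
(35*(27/7))² = 135² = 18225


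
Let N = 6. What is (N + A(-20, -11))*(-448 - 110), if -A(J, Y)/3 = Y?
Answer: -21762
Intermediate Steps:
A(J, Y) = -3*Y
(N + A(-20, -11))*(-448 - 110) = (6 - 3*(-11))*(-448 - 110) = (6 + 33)*(-558) = 39*(-558) = -21762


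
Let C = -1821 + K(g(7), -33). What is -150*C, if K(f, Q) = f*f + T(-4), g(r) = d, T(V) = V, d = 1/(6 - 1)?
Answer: 273744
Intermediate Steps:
d = ⅕ (d = 1/5 = ⅕ ≈ 0.20000)
g(r) = ⅕
K(f, Q) = -4 + f² (K(f, Q) = f*f - 4 = f² - 4 = -4 + f²)
C = -45624/25 (C = -1821 + (-4 + (⅕)²) = -1821 + (-4 + 1/25) = -1821 - 99/25 = -45624/25 ≈ -1825.0)
-150*C = -150*(-45624/25) = 273744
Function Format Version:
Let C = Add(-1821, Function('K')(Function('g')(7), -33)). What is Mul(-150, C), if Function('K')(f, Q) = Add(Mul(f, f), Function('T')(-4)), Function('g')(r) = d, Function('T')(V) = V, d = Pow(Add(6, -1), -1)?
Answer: 273744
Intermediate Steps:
d = Rational(1, 5) (d = Pow(5, -1) = Rational(1, 5) ≈ 0.20000)
Function('g')(r) = Rational(1, 5)
Function('K')(f, Q) = Add(-4, Pow(f, 2)) (Function('K')(f, Q) = Add(Mul(f, f), -4) = Add(Pow(f, 2), -4) = Add(-4, Pow(f, 2)))
C = Rational(-45624, 25) (C = Add(-1821, Add(-4, Pow(Rational(1, 5), 2))) = Add(-1821, Add(-4, Rational(1, 25))) = Add(-1821, Rational(-99, 25)) = Rational(-45624, 25) ≈ -1825.0)
Mul(-150, C) = Mul(-150, Rational(-45624, 25)) = 273744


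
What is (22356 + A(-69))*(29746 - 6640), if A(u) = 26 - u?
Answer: 518752806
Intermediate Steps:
(22356 + A(-69))*(29746 - 6640) = (22356 + (26 - 1*(-69)))*(29746 - 6640) = (22356 + (26 + 69))*23106 = (22356 + 95)*23106 = 22451*23106 = 518752806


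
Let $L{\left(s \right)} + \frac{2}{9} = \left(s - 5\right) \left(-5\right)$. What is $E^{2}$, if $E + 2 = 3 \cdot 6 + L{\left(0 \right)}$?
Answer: $\frac{134689}{81} \approx 1662.8$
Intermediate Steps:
$L{\left(s \right)} = \frac{223}{9} - 5 s$ ($L{\left(s \right)} = - \frac{2}{9} + \left(s - 5\right) \left(-5\right) = - \frac{2}{9} + \left(-5 + s\right) \left(-5\right) = - \frac{2}{9} - \left(-25 + 5 s\right) = \frac{223}{9} - 5 s$)
$E = \frac{367}{9}$ ($E = -2 + \left(3 \cdot 6 + \left(\frac{223}{9} - 0\right)\right) = -2 + \left(18 + \left(\frac{223}{9} + 0\right)\right) = -2 + \left(18 + \frac{223}{9}\right) = -2 + \frac{385}{9} = \frac{367}{9} \approx 40.778$)
$E^{2} = \left(\frac{367}{9}\right)^{2} = \frac{134689}{81}$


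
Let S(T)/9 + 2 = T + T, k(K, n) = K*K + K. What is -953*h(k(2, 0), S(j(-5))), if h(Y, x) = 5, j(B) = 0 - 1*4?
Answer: -4765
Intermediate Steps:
j(B) = -4 (j(B) = 0 - 4 = -4)
k(K, n) = K + K² (k(K, n) = K² + K = K + K²)
S(T) = -18 + 18*T (S(T) = -18 + 9*(T + T) = -18 + 9*(2*T) = -18 + 18*T)
-953*h(k(2, 0), S(j(-5))) = -953*5 = -4765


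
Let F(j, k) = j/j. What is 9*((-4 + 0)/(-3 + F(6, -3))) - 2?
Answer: 16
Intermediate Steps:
F(j, k) = 1
9*((-4 + 0)/(-3 + F(6, -3))) - 2 = 9*((-4 + 0)/(-3 + 1)) - 2 = 9*(-4/(-2)) - 2 = 9*(-4*(-½)) - 2 = 9*2 - 2 = 18 - 2 = 16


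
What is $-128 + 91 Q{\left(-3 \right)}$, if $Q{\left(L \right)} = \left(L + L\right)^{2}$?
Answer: $3148$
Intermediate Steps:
$Q{\left(L \right)} = 4 L^{2}$ ($Q{\left(L \right)} = \left(2 L\right)^{2} = 4 L^{2}$)
$-128 + 91 Q{\left(-3 \right)} = -128 + 91 \cdot 4 \left(-3\right)^{2} = -128 + 91 \cdot 4 \cdot 9 = -128 + 91 \cdot 36 = -128 + 3276 = 3148$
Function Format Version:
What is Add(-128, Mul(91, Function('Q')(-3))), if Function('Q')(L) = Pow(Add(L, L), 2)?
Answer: 3148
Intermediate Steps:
Function('Q')(L) = Mul(4, Pow(L, 2)) (Function('Q')(L) = Pow(Mul(2, L), 2) = Mul(4, Pow(L, 2)))
Add(-128, Mul(91, Function('Q')(-3))) = Add(-128, Mul(91, Mul(4, Pow(-3, 2)))) = Add(-128, Mul(91, Mul(4, 9))) = Add(-128, Mul(91, 36)) = Add(-128, 3276) = 3148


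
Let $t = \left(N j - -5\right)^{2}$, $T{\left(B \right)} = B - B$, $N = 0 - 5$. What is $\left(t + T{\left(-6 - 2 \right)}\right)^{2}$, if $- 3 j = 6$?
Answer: $50625$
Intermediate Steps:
$N = -5$
$j = -2$ ($j = \left(- \frac{1}{3}\right) 6 = -2$)
$T{\left(B \right)} = 0$
$t = 225$ ($t = \left(\left(-5\right) \left(-2\right) - -5\right)^{2} = \left(10 + 5\right)^{2} = 15^{2} = 225$)
$\left(t + T{\left(-6 - 2 \right)}\right)^{2} = \left(225 + 0\right)^{2} = 225^{2} = 50625$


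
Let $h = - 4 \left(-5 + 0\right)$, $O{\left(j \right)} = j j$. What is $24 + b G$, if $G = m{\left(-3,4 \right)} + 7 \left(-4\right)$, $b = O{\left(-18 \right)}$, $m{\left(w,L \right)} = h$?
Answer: $-2568$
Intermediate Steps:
$O{\left(j \right)} = j^{2}$
$h = 20$ ($h = \left(-4\right) \left(-5\right) = 20$)
$m{\left(w,L \right)} = 20$
$b = 324$ ($b = \left(-18\right)^{2} = 324$)
$G = -8$ ($G = 20 + 7 \left(-4\right) = 20 - 28 = -8$)
$24 + b G = 24 + 324 \left(-8\right) = 24 - 2592 = -2568$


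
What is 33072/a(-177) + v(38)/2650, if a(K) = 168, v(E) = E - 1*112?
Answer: 1825591/9275 ≈ 196.83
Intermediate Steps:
v(E) = -112 + E (v(E) = E - 112 = -112 + E)
33072/a(-177) + v(38)/2650 = 33072/168 + (-112 + 38)/2650 = 33072*(1/168) - 74*1/2650 = 1378/7 - 37/1325 = 1825591/9275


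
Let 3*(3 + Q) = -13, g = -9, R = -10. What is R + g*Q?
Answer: 56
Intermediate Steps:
Q = -22/3 (Q = -3 + (⅓)*(-13) = -3 - 13/3 = -22/3 ≈ -7.3333)
R + g*Q = -10 - 9*(-22/3) = -10 + 66 = 56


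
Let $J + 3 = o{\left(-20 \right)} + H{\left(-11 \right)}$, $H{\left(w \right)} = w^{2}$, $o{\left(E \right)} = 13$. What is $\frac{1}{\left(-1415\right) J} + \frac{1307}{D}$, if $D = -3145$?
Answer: $- \frac{9691008}{23318917} \approx -0.41559$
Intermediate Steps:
$J = 131$ ($J = -3 + \left(13 + \left(-11\right)^{2}\right) = -3 + \left(13 + 121\right) = -3 + 134 = 131$)
$\frac{1}{\left(-1415\right) J} + \frac{1307}{D} = \frac{1}{\left(-1415\right) 131} + \frac{1307}{-3145} = \left(- \frac{1}{1415}\right) \frac{1}{131} + 1307 \left(- \frac{1}{3145}\right) = - \frac{1}{185365} - \frac{1307}{3145} = - \frac{9691008}{23318917}$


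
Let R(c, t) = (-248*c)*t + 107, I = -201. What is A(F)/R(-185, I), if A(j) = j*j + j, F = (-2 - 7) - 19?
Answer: -756/9221773 ≈ -8.1980e-5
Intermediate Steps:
F = -28 (F = -9 - 19 = -28)
R(c, t) = 107 - 248*c*t (R(c, t) = -248*c*t + 107 = 107 - 248*c*t)
A(j) = j + j² (A(j) = j² + j = j + j²)
A(F)/R(-185, I) = (-28*(1 - 28))/(107 - 248*(-185)*(-201)) = (-28*(-27))/(107 - 9221880) = 756/(-9221773) = 756*(-1/9221773) = -756/9221773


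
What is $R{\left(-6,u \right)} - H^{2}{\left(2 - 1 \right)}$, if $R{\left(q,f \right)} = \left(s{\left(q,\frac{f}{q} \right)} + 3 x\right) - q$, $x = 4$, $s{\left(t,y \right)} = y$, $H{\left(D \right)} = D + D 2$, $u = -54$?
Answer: $18$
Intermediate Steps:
$H{\left(D \right)} = 3 D$ ($H{\left(D \right)} = D + 2 D = 3 D$)
$R{\left(q,f \right)} = 12 - q + \frac{f}{q}$ ($R{\left(q,f \right)} = \left(\frac{f}{q} + 3 \cdot 4\right) - q = \left(\frac{f}{q} + 12\right) - q = \left(12 + \frac{f}{q}\right) - q = 12 - q + \frac{f}{q}$)
$R{\left(-6,u \right)} - H^{2}{\left(2 - 1 \right)} = \left(12 - -6 - \frac{54}{-6}\right) - \left(3 \left(2 - 1\right)\right)^{2} = \left(12 + 6 - -9\right) - \left(3 \left(2 - 1\right)\right)^{2} = \left(12 + 6 + 9\right) - \left(3 \cdot 1\right)^{2} = 27 - 3^{2} = 27 - 9 = 18$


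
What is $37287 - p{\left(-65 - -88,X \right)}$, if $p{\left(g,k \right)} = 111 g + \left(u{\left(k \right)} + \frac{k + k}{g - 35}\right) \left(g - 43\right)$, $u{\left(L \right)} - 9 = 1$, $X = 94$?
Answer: $\frac{103862}{3} \approx 34621.0$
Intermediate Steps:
$u{\left(L \right)} = 10$ ($u{\left(L \right)} = 9 + 1 = 10$)
$p{\left(g,k \right)} = 111 g + \left(-43 + g\right) \left(10 + \frac{2 k}{-35 + g}\right)$ ($p{\left(g,k \right)} = 111 g + \left(10 + \frac{k + k}{g - 35}\right) \left(g - 43\right) = 111 g + \left(10 + \frac{2 k}{-35 + g}\right) \left(-43 + g\right) = 111 g + \left(-43 + g\right) \left(10 + \frac{2 k}{-35 + g}\right)$)
$37287 - p{\left(-65 - -88,X \right)} = 37287 - \frac{15050 - 4665 \left(-65 - -88\right) - 8084 + 121 \left(-65 - -88\right)^{2} + 2 \left(-65 - -88\right) 94}{-35 - -23} = 37287 - \frac{15050 - 4665 \left(-65 + 88\right) - 8084 + 121 \left(-65 + 88\right)^{2} + 2 \left(-65 + 88\right) 94}{-35 + \left(-65 + 88\right)} = 37287 - \frac{15050 - 107295 - 8084 + 121 \cdot 23^{2} + 2 \cdot 23 \cdot 94}{-35 + 23} = 37287 - \frac{15050 - 107295 - 8084 + 121 \cdot 529 + 4324}{-12} = 37287 - - \frac{15050 - 107295 - 8084 + 64009 + 4324}{12} = 37287 - \left(- \frac{1}{12}\right) \left(-31996\right) = 37287 - \frac{7999}{3} = \frac{103862}{3}$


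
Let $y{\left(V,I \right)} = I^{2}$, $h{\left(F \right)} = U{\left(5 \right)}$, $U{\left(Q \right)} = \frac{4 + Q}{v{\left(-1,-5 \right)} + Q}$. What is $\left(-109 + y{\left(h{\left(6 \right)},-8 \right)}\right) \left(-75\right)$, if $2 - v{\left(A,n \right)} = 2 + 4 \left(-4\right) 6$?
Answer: $3375$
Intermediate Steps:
$v{\left(A,n \right)} = 96$ ($v{\left(A,n \right)} = 2 - \left(2 + 4 \left(-4\right) 6\right) = 2 - \left(2 - 96\right) = 2 - -94 = 2 + 94 = 96$)
$U{\left(Q \right)} = \frac{4 + Q}{96 + Q}$
$h{\left(F \right)} = \frac{9}{101}$ ($h{\left(F \right)} = \frac{4 + 5}{96 + 5} = \frac{1}{101} \cdot 9 = \frac{9}{101}$)
$\left(-109 + y{\left(h{\left(6 \right)},-8 \right)}\right) \left(-75\right) = \left(-109 + \left(-8\right)^{2}\right) \left(-75\right) = \left(-109 + 64\right) \left(-75\right) = \left(-45\right) \left(-75\right) = 3375$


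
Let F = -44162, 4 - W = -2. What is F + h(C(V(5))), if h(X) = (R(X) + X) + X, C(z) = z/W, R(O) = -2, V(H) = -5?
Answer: -132497/3 ≈ -44166.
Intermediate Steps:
W = 6 (W = 4 - 1*(-2) = 4 + 2 = 6)
C(z) = z/6
h(X) = -2 + 2*X (h(X) = (-2 + X) + X = -2 + 2*X)
F + h(C(V(5))) = -44162 + (-2 + 2*((⅙)*(-5))) = -44162 + (-2 + 2*(-⅚)) = -44162 + (-2 - 5/3) = -44162 - 11/3 = -132497/3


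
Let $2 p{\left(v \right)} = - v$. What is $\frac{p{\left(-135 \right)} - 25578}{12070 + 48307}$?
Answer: $- \frac{51021}{120754} \approx -0.42252$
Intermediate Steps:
$p{\left(v \right)} = - \frac{v}{2}$ ($p{\left(v \right)} = \frac{\left(-1\right) v}{2} = - \frac{v}{2}$)
$\frac{p{\left(-135 \right)} - 25578}{12070 + 48307} = \frac{\left(- \frac{1}{2}\right) \left(-135\right) - 25578}{12070 + 48307} = \frac{\frac{135}{2} - 25578}{60377} = \left(- \frac{51021}{2}\right) \frac{1}{60377} = - \frac{51021}{120754}$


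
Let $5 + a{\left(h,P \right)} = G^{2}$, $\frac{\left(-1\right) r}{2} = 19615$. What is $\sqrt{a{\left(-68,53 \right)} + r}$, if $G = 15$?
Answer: $i \sqrt{39010} \approx 197.51 i$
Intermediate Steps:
$r = -39230$ ($r = \left(-2\right) 19615 = -39230$)
$a{\left(h,P \right)} = 220$ ($a{\left(h,P \right)} = -5 + 15^{2} = -5 + 225 = 220$)
$\sqrt{a{\left(-68,53 \right)} + r} = \sqrt{220 - 39230} = \sqrt{-39010} = i \sqrt{39010}$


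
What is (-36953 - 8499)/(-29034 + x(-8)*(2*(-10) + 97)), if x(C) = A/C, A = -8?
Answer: 45452/28957 ≈ 1.5696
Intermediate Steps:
x(C) = -8/C
(-36953 - 8499)/(-29034 + x(-8)*(2*(-10) + 97)) = (-36953 - 8499)/(-29034 + (-8/(-8))*(2*(-10) + 97)) = -45452/(-29034 + (-8*(-⅛))*(-20 + 97)) = -45452/(-29034 + 1*77) = -45452/(-29034 + 77) = -45452/(-28957) = -45452*(-1/28957) = 45452/28957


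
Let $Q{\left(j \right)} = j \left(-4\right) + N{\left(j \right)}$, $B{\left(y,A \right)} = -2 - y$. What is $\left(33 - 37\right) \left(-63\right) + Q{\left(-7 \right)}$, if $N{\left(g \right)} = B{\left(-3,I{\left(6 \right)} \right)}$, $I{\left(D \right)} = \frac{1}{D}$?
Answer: $281$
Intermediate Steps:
$N{\left(g \right)} = 1$ ($N{\left(g \right)} = -2 - -3 = -2 + 3 = 1$)
$Q{\left(j \right)} = 1 - 4 j$ ($Q{\left(j \right)} = j \left(-4\right) + 1 = - 4 j + 1 = 1 - 4 j$)
$\left(33 - 37\right) \left(-63\right) + Q{\left(-7 \right)} = \left(33 - 37\right) \left(-63\right) + \left(1 - -28\right) = \left(-4\right) \left(-63\right) + \left(1 + 28\right) = 252 + 29 = 281$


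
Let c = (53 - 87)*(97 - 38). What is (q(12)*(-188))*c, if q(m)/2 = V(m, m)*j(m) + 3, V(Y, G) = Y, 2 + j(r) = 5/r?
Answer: -12068096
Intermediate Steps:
j(r) = -2 + 5/r
q(m) = 6 + 2*m*(-2 + 5/m) (q(m) = 2*(m*(-2 + 5/m) + 3) = 2*(3 + m*(-2 + 5/m)) = 6 + 2*m*(-2 + 5/m))
c = -2006 (c = -34*59 = -2006)
(q(12)*(-188))*c = ((16 - 4*12)*(-188))*(-2006) = ((16 - 48)*(-188))*(-2006) = -32*(-188)*(-2006) = 6016*(-2006) = -12068096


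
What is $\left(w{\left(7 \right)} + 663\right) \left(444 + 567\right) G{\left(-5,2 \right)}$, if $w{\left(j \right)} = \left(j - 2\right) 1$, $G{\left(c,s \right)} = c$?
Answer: $-3376740$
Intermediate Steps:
$w{\left(j \right)} = -2 + j$ ($w{\left(j \right)} = \left(-2 + j\right) 1 = -2 + j$)
$\left(w{\left(7 \right)} + 663\right) \left(444 + 567\right) G{\left(-5,2 \right)} = \left(\left(-2 + 7\right) + 663\right) \left(444 + 567\right) \left(-5\right) = \left(5 + 663\right) 1011 \left(-5\right) = 668 \cdot 1011 \left(-5\right) = 675348 \left(-5\right) = -3376740$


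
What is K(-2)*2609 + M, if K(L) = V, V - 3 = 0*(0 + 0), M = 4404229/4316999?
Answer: 33793555402/4316999 ≈ 7828.0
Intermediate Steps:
M = 4404229/4316999 (M = 4404229*(1/4316999) = 4404229/4316999 ≈ 1.0202)
V = 3 (V = 3 + 0*(0 + 0) = 3 + 0*0 = 3 + 0 = 3)
K(L) = 3
K(-2)*2609 + M = 3*2609 + 4404229/4316999 = 7827 + 4404229/4316999 = 33793555402/4316999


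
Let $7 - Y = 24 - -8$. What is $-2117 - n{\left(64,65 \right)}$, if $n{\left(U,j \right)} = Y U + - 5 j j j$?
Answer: $1372608$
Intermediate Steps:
$Y = -25$ ($Y = 7 - \left(24 - -8\right) = 7 - \left(24 + 8\right) = 7 - 32 = -25$)
$n{\left(U,j \right)} = - 25 U - 5 j^{3}$ ($n{\left(U,j \right)} = - 25 U + - 5 j j j = - 25 U + - 5 j^{2} j = - 25 U - 5 j^{3}$)
$-2117 - n{\left(64,65 \right)} = -2117 - \left(\left(-25\right) 64 - 5 \cdot 65^{3}\right) = -2117 - \left(-1600 - 1373125\right) = -2117 - -1374725 = -2117 + 1374725 = 1372608$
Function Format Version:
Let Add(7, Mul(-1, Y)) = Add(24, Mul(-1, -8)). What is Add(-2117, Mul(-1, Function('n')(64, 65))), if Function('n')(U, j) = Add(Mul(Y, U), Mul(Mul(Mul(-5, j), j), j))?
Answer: 1372608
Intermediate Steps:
Y = -25 (Y = Add(7, Mul(-1, Add(24, Mul(-1, -8)))) = Add(7, Mul(-1, Add(24, 8))) = Add(7, Mul(-1, 32)) = Add(7, -32) = -25)
Function('n')(U, j) = Add(Mul(-25, U), Mul(-5, Pow(j, 3))) (Function('n')(U, j) = Add(Mul(-25, U), Mul(Mul(Mul(-5, j), j), j)) = Add(Mul(-25, U), Mul(Mul(-5, Pow(j, 2)), j)) = Add(Mul(-25, U), Mul(-5, Pow(j, 3))))
Add(-2117, Mul(-1, Function('n')(64, 65))) = Add(-2117, Mul(-1, Add(Mul(-25, 64), Mul(-5, Pow(65, 3))))) = Add(-2117, Mul(-1, Add(-1600, Mul(-5, 274625)))) = Add(-2117, Mul(-1, Add(-1600, -1373125))) = Add(-2117, Mul(-1, -1374725)) = Add(-2117, 1374725) = 1372608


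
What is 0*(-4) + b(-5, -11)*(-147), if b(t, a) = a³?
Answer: 195657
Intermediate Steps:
0*(-4) + b(-5, -11)*(-147) = 0*(-4) + (-11)³*(-147) = 0 - 1331*(-147) = 0 + 195657 = 195657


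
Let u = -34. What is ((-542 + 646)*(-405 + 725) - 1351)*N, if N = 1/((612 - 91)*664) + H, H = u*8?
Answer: -3004415673543/345944 ≈ -8.6847e+6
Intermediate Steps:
H = -272 (H = -34*8 = -272)
N = -94096767/345944 (N = 1/((612 - 91)*664) - 272 = (1/664)/521 - 272 = (1/521)*(1/664) - 272 = 1/345944 - 272 = -94096767/345944 ≈ -272.00)
((-542 + 646)*(-405 + 725) - 1351)*N = ((-542 + 646)*(-405 + 725) - 1351)*(-94096767/345944) = (104*320 - 1351)*(-94096767/345944) = (33280 - 1351)*(-94096767/345944) = 31929*(-94096767/345944) = -3004415673543/345944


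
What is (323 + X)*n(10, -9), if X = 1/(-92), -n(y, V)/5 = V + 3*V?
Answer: 1337175/23 ≈ 58138.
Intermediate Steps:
n(y, V) = -20*V (n(y, V) = -5*(V + 3*V) = -20*V)
X = -1/92 ≈ -0.010870
(323 + X)*n(10, -9) = (323 - 1/92)*(-20*(-9)) = (29715/92)*180 = 1337175/23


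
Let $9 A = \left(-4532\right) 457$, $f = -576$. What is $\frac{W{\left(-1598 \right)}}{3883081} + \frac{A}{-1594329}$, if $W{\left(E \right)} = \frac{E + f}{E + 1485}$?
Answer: $\frac{82619624475926}{572377644969003} \approx 0.14434$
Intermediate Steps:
$A = - \frac{2071124}{9}$ ($A = \frac{\left(-4532\right) 457}{9} = \frac{1}{9} \left(-2071124\right) = - \frac{2071124}{9} \approx -2.3013 \cdot 10^{5}$)
$W{\left(E \right)} = \frac{-576 + E}{1485 + E}$ ($W{\left(E \right)} = \frac{E - 576}{E + 1485} = \frac{-576 + E}{1485 + E}$)
$\frac{W{\left(-1598 \right)}}{3883081} + \frac{A}{-1594329} = \frac{\frac{1}{1485 - 1598} \left(-576 - 1598\right)}{3883081} - \frac{2071124}{9 \left(-1594329\right)} = \frac{1}{-113} \left(-2174\right) \frac{1}{3883081} - - \frac{188284}{1304451} = \left(- \frac{1}{113}\right) \left(-2174\right) \frac{1}{3883081} + \frac{188284}{1304451} = \frac{2174}{113} \cdot \frac{1}{3883081} + \frac{188284}{1304451} = \frac{2174}{438788153} + \frac{188284}{1304451} = \frac{82619624475926}{572377644969003}$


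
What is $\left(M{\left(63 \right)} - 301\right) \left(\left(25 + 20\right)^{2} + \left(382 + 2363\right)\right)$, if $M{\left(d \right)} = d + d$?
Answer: $-834750$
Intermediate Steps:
$M{\left(d \right)} = 2 d$
$\left(M{\left(63 \right)} - 301\right) \left(\left(25 + 20\right)^{2} + \left(382 + 2363\right)\right) = \left(2 \cdot 63 - 301\right) \left(\left(25 + 20\right)^{2} + \left(382 + 2363\right)\right) = \left(126 - 301\right) \left(45^{2} + 2745\right) = - 175 \left(2025 + 2745\right) = \left(-175\right) 4770 = -834750$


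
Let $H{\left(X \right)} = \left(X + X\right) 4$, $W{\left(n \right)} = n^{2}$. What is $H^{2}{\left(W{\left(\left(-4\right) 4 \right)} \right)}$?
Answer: $4194304$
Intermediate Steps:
$H{\left(X \right)} = 8 X$ ($H{\left(X \right)} = 2 X 4 = 8 X$)
$H^{2}{\left(W{\left(\left(-4\right) 4 \right)} \right)} = \left(8 \left(\left(-4\right) 4\right)^{2}\right)^{2} = \left(8 \left(-16\right)^{2}\right)^{2} = \left(8 \cdot 256\right)^{2} = 2048^{2} = 4194304$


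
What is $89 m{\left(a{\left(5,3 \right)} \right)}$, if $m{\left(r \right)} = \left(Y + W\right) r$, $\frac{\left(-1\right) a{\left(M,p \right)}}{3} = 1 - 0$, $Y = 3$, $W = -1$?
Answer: $-534$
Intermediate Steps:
$a{\left(M,p \right)} = -3$ ($a{\left(M,p \right)} = - 3 \left(1 - 0\right) = - 3 \left(1 + 0\right) = \left(-3\right) 1 = -3$)
$m{\left(r \right)} = 2 r$ ($m{\left(r \right)} = \left(3 - 1\right) r = 2 r$)
$89 m{\left(a{\left(5,3 \right)} \right)} = 89 \cdot 2 \left(-3\right) = 89 \left(-6\right) = -534$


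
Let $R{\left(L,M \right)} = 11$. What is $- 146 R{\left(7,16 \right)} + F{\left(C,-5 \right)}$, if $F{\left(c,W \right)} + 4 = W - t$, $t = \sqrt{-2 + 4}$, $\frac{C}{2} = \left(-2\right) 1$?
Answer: $-1615 - \sqrt{2} \approx -1616.4$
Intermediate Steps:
$C = -4$ ($C = 2 \left(\left(-2\right) 1\right) = 2 \left(-2\right) = -4$)
$t = \sqrt{2} \approx 1.4142$
$F{\left(c,W \right)} = -4 + W - \sqrt{2}$ ($F{\left(c,W \right)} = -4 + \left(W - \sqrt{2}\right) = -4 + W - \sqrt{2}$)
$- 146 R{\left(7,16 \right)} + F{\left(C,-5 \right)} = \left(-146\right) 11 - \left(9 + \sqrt{2}\right) = -1606 - \left(9 + \sqrt{2}\right) = -1615 - \sqrt{2}$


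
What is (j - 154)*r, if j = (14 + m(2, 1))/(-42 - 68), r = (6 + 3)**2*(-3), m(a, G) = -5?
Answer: 4118607/110 ≈ 37442.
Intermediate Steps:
r = -243 (r = 9**2*(-3) = 81*(-3) = -243)
j = -9/110 (j = (14 - 5)/(-42 - 68) = 9/(-110) = 9*(-1/110) = -9/110 ≈ -0.081818)
(j - 154)*r = (-9/110 - 154)*(-243) = -16949/110*(-243) = 4118607/110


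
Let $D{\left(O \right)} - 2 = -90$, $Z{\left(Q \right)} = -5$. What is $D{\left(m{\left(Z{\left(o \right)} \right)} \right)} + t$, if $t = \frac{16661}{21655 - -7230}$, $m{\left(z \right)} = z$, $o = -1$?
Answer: $- \frac{2525219}{28885} \approx -87.423$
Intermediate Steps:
$D{\left(O \right)} = -88$ ($D{\left(O \right)} = 2 - 90 = -88$)
$t = \frac{16661}{28885}$ ($t = \frac{16661}{21655 + 7230} = \frac{16661}{28885} \approx 0.5768$)
$D{\left(m{\left(Z{\left(o \right)} \right)} \right)} + t = -88 + \frac{16661}{28885} = - \frac{2525219}{28885}$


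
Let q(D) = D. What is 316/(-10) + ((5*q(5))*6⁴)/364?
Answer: 26122/455 ≈ 57.411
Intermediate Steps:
316/(-10) + ((5*q(5))*6⁴)/364 = 316/(-10) + ((5*5)*6⁴)/364 = 316*(-⅒) + (25*1296)*(1/364) = -158/5 + 32400*(1/364) = -158/5 + 8100/91 = 26122/455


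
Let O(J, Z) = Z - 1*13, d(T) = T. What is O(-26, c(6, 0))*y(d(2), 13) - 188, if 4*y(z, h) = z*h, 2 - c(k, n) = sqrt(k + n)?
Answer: -519/2 - 13*sqrt(6)/2 ≈ -275.42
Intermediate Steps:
c(k, n) = 2 - sqrt(k + n)
y(z, h) = h*z/4 (y(z, h) = (z*h)/4 = (h*z)/4 = h*z/4)
O(J, Z) = -13 + Z (O(J, Z) = Z - 13 = -13 + Z)
O(-26, c(6, 0))*y(d(2), 13) - 188 = (-13 + (2 - sqrt(6 + 0)))*((1/4)*13*2) - 188 = (-13 + (2 - sqrt(6)))*(13/2) - 188 = (-11 - sqrt(6))*(13/2) - 188 = (-143/2 - 13*sqrt(6)/2) - 188 = -519/2 - 13*sqrt(6)/2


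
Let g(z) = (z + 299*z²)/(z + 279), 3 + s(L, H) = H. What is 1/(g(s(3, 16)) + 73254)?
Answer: 73/5360178 ≈ 1.3619e-5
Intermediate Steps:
s(L, H) = -3 + H
g(z) = (z + 299*z²)/(279 + z)
1/(g(s(3, 16)) + 73254) = 1/((-3 + 16)*(1 + 299*(-3 + 16))/(279 + (-3 + 16)) + 73254) = 1/(13*(1 + 299*13)/(279 + 13) + 73254) = 1/(13*(1 + 3887)/292 + 73254) = 1/(13*(1/292)*3888 + 73254) = 1/(12636/73 + 73254) = 1/(5360178/73) = 73/5360178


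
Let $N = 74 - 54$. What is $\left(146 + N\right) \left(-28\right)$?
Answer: $-4648$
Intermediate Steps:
$N = 20$
$\left(146 + N\right) \left(-28\right) = \left(146 + 20\right) \left(-28\right) = 166 \left(-28\right) = -4648$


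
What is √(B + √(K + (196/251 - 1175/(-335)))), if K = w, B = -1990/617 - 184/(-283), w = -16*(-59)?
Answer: √(-22204219852708281118 + 512733535215257*√268186837205)/2936433187 ≈ 5.3122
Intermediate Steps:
w = 944
B = -449642/174611 (B = -1990*1/617 - 184*(-1/283) = -1990/617 + 184/283 = -449642/174611 ≈ -2.5751)
K = 944
√(B + √(K + (196/251 - 1175/(-335)))) = √(-449642/174611 + √(944 + (196/251 - 1175/(-335)))) = √(-449642/174611 + √(944 + (196*(1/251) - 1175*(-1/335)))) = √(-449642/174611 + √(944 + (196/251 + 235/67))) = √(-449642/174611 + √(944 + 72117/16817)) = √(-449642/174611 + √(15947365/16817)) = √(-449642/174611 + √268186837205/16817)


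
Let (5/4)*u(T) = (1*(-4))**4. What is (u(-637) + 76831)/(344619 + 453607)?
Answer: 385179/3991130 ≈ 0.096509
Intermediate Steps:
u(T) = 1024/5 (u(T) = 4*(1*(-4))**4/5 = (4/5)*(-4)**4 = (4/5)*256 = 1024/5)
(u(-637) + 76831)/(344619 + 453607) = (1024/5 + 76831)/(344619 + 453607) = (385179/5)/798226 = (385179/5)*(1/798226) = 385179/3991130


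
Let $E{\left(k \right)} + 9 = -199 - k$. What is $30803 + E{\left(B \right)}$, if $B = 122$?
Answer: $30473$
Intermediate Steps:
$E{\left(k \right)} = -208 - k$ ($E{\left(k \right)} = -9 - \left(199 + k\right) = -208 - k$)
$30803 + E{\left(B \right)} = 30803 - 330 = 30473$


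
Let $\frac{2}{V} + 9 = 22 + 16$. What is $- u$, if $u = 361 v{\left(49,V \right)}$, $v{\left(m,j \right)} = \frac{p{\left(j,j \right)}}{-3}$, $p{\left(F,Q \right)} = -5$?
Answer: $- \frac{1805}{3} \approx -601.67$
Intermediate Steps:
$V = \frac{2}{29}$ ($V = \frac{2}{-9 + \left(22 + 16\right)} = \frac{2}{-9 + 38} = \frac{2}{29} \approx 0.068966$)
$v{\left(m,j \right)} = \frac{5}{3}$ ($v{\left(m,j \right)} = - \frac{5}{-3} = \left(-5\right) \left(- \frac{1}{3}\right) = \frac{5}{3}$)
$u = \frac{1805}{3}$ ($u = 361 \cdot \frac{5}{3} = \frac{1805}{3} \approx 601.67$)
$- u = \left(-1\right) \frac{1805}{3} = - \frac{1805}{3}$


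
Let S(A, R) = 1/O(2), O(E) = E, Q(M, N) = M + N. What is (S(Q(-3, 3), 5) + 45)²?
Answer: 8281/4 ≈ 2070.3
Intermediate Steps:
S(A, R) = ½ (S(A, R) = 1/2 = ½)
(S(Q(-3, 3), 5) + 45)² = (½ + 45)² = (91/2)² = 8281/4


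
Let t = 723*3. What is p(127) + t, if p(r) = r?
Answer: 2296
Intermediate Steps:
t = 2169
p(127) + t = 127 + 2169 = 2296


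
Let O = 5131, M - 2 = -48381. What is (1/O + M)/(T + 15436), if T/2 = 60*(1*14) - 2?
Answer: -10343027/3658403 ≈ -2.8272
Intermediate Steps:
M = -48379 (M = 2 - 48381 = -48379)
T = 1676 (T = 2*(60*(1*14) - 2) = 2*(60*14 - 2) = 2*(840 - 2) = 2*838 = 1676)
(1/O + M)/(T + 15436) = (1/5131 - 48379)/(1676 + 15436) = (1/5131 - 48379)/17112 = -248232648/5131*1/17112 = -10343027/3658403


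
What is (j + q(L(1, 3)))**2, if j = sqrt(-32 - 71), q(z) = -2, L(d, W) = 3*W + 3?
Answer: (2 - I*sqrt(103))**2 ≈ -99.0 - 40.596*I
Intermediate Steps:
L(d, W) = 3 + 3*W
j = I*sqrt(103) (j = sqrt(-103) = I*sqrt(103) ≈ 10.149*I)
(j + q(L(1, 3)))**2 = (I*sqrt(103) - 2)**2 = (-2 + I*sqrt(103))**2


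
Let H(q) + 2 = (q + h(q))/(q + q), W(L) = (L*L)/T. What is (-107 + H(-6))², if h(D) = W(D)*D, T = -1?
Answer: 64009/4 ≈ 16002.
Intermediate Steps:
W(L) = -L² (W(L) = (L*L)/(-1) = L²*(-1) = -L²)
h(D) = -D³ (h(D) = (-D²)*D = -D³)
H(q) = -2 + (q - q³)/(2*q) (H(q) = -2 + (q - q³)/(q + q) = -2 + (q - q³)/((2*q)) = -2 + (q - q³)*(1/(2*q)) = -2 + (q - q³)/(2*q))
(-107 + H(-6))² = (-107 + (-3/2 - ½*(-6)²))² = (-107 + (-3/2 - ½*36))² = (-107 + (-3/2 - 18))² = (-107 - 39/2)² = (-253/2)² = 64009/4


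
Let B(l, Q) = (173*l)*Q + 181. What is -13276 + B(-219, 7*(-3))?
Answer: 782532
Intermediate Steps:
B(l, Q) = 181 + 173*Q*l (B(l, Q) = 173*Q*l + 181 = 181 + 173*Q*l)
-13276 + B(-219, 7*(-3)) = -13276 + (181 + 173*(7*(-3))*(-219)) = -13276 + (181 + 173*(-21)*(-219)) = -13276 + (181 + 795627) = -13276 + 795808 = 782532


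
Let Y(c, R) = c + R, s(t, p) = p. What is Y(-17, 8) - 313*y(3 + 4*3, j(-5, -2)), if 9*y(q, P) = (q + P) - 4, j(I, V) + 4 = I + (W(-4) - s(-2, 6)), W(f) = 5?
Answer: -394/9 ≈ -43.778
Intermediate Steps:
Y(c, R) = R + c
j(I, V) = -5 + I (j(I, V) = -4 + (I + (5 - 1*6)) = -4 + (I + (5 - 6)) = -4 + (I - 1) = -4 + (-1 + I) = -5 + I)
y(q, P) = -4/9 + P/9 + q/9 (y(q, P) = ((q + P) - 4)/9 = ((P + q) - 4)/9 = (-4 + P + q)/9 = -4/9 + P/9 + q/9)
Y(-17, 8) - 313*y(3 + 4*3, j(-5, -2)) = (8 - 17) - 313*(-4/9 + (-5 - 5)/9 + (3 + 4*3)/9) = -9 - 313*(-4/9 + (⅑)*(-10) + (3 + 12)/9) = -9 - 313*(-4/9 - 10/9 + (⅑)*15) = -9 - 313*(-4/9 - 10/9 + 5/3) = -9 - 313*⅑ = -9 - 313/9 = -394/9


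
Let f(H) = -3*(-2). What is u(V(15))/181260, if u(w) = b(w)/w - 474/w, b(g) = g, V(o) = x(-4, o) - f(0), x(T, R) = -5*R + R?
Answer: 1/22154 ≈ 4.5139e-5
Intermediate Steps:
f(H) = 6
x(T, R) = -4*R
V(o) = -6 - 4*o (V(o) = -4*o - 1*6 = -4*o - 6 = -6 - 4*o)
u(w) = 1 - 474/w (u(w) = w/w - 474/w = 1 - 474/w)
u(V(15))/181260 = ((-474 + (-6 - 4*15))/(-6 - 4*15))/181260 = ((-474 + (-6 - 60))/(-6 - 60))*(1/181260) = ((-474 - 66)/(-66))*(1/181260) = -1/66*(-540)*(1/181260) = (90/11)*(1/181260) = 1/22154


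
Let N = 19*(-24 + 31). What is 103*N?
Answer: 13699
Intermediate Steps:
N = 133 (N = 19*7 = 133)
103*N = 103*133 = 13699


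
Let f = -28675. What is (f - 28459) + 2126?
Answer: -55008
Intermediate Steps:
(f - 28459) + 2126 = (-28675 - 28459) + 2126 = -57134 + 2126 = -55008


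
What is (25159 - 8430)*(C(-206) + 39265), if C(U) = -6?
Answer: 656763811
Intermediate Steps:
(25159 - 8430)*(C(-206) + 39265) = (25159 - 8430)*(-6 + 39265) = 16729*39259 = 656763811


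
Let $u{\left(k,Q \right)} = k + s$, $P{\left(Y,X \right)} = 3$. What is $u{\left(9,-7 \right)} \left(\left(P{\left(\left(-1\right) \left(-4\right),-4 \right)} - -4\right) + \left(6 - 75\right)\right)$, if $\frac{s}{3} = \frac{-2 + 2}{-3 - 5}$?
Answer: $-558$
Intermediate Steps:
$s = 0$ ($s = 3 \frac{-2 + 2}{-3 - 5} = 3 \frac{0}{-8} = 3 \cdot 0 \left(- \frac{1}{8}\right) = 3 \cdot 0 = 0$)
$u{\left(k,Q \right)} = k$ ($u{\left(k,Q \right)} = k + 0 = k$)
$u{\left(9,-7 \right)} \left(\left(P{\left(\left(-1\right) \left(-4\right),-4 \right)} - -4\right) + \left(6 - 75\right)\right) = 9 \left(\left(3 - -4\right) + \left(6 - 75\right)\right) = 9 \left(\left(3 + 4\right) + \left(6 - 75\right)\right) = 9 \left(7 - 69\right) = 9 \left(-62\right) = -558$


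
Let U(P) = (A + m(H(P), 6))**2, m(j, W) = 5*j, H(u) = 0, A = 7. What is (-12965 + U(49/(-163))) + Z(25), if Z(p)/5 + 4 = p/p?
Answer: -12931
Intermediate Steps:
Z(p) = -15 (Z(p) = -20 + 5*(p/p) = -20 + 5*1 = -20 + 5 = -15)
U(P) = 49 (U(P) = (7 + 5*0)**2 = (7 + 0)**2 = 7**2 = 49)
(-12965 + U(49/(-163))) + Z(25) = (-12965 + 49) - 15 = -12916 - 15 = -12931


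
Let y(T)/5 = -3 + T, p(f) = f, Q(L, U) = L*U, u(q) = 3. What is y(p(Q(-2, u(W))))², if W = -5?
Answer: 2025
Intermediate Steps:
y(T) = -15 + 5*T (y(T) = 5*(-3 + T) = -15 + 5*T)
y(p(Q(-2, u(W))))² = (-15 + 5*(-2*3))² = (-15 + 5*(-6))² = (-15 - 30)² = (-45)² = 2025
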